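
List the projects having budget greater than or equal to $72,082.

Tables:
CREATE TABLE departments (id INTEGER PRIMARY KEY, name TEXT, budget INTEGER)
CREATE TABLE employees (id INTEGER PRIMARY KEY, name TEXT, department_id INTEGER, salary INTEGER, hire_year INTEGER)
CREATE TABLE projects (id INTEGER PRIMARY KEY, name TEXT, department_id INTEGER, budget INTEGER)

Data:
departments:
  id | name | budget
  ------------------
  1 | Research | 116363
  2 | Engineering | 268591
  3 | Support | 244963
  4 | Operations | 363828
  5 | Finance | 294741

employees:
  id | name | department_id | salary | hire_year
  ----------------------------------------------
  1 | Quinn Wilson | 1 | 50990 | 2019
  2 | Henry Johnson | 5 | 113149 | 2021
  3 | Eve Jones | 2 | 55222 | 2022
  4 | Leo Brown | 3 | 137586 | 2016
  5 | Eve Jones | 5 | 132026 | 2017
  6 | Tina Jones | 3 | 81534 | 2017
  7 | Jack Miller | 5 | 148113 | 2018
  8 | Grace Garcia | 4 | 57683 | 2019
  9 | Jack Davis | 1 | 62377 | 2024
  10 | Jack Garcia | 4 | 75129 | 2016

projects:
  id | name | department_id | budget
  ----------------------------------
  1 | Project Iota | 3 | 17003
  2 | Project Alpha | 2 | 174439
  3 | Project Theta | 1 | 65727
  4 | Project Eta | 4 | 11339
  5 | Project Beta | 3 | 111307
SELECT name, budget FROM projects WHERE budget >= 72082

Execution result:
name | budget
Project Alpha | 174439
Project Beta | 111307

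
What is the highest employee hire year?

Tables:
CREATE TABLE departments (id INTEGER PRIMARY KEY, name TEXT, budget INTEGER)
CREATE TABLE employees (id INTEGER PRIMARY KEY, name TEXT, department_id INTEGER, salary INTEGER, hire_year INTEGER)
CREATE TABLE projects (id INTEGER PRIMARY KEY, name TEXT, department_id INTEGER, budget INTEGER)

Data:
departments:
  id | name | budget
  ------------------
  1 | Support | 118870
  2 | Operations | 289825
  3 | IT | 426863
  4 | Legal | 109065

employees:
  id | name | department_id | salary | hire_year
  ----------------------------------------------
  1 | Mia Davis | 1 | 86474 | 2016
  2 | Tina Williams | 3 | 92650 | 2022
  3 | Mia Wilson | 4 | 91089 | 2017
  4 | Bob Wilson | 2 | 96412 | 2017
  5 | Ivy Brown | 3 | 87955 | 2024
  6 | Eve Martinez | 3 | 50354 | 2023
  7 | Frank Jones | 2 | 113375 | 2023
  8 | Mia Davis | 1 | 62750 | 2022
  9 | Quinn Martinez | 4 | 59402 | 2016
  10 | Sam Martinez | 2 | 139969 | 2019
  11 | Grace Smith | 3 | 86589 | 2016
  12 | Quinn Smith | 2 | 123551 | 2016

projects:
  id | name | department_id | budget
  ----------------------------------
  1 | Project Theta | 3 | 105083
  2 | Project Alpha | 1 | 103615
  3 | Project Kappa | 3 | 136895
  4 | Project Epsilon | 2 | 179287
SELECT MAX(hire_year) FROM employees

Execution result:
2024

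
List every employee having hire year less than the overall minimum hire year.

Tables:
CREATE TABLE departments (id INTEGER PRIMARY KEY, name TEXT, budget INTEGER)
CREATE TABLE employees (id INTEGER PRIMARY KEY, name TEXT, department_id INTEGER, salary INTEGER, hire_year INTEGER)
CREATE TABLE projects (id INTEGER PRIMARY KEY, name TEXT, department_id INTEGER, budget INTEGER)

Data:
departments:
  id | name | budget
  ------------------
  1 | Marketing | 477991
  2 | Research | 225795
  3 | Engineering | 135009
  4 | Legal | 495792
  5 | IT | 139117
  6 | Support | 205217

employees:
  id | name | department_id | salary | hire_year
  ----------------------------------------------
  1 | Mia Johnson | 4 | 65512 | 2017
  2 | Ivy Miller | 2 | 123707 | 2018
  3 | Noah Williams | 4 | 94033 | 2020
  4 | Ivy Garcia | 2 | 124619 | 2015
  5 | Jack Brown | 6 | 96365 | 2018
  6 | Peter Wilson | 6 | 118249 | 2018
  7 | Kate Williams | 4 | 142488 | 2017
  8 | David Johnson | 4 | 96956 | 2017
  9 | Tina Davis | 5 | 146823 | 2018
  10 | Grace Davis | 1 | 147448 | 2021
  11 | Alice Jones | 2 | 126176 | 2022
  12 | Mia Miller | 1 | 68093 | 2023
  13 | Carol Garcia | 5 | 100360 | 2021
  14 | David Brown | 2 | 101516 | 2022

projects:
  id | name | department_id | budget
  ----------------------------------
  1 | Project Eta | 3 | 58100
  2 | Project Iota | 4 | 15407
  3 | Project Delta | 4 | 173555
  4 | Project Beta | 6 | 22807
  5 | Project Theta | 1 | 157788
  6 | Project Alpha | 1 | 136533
SELECT name, hire_year FROM employees WHERE hire_year < (SELECT MIN(hire_year) FROM employees)

Execution result:
(no rows)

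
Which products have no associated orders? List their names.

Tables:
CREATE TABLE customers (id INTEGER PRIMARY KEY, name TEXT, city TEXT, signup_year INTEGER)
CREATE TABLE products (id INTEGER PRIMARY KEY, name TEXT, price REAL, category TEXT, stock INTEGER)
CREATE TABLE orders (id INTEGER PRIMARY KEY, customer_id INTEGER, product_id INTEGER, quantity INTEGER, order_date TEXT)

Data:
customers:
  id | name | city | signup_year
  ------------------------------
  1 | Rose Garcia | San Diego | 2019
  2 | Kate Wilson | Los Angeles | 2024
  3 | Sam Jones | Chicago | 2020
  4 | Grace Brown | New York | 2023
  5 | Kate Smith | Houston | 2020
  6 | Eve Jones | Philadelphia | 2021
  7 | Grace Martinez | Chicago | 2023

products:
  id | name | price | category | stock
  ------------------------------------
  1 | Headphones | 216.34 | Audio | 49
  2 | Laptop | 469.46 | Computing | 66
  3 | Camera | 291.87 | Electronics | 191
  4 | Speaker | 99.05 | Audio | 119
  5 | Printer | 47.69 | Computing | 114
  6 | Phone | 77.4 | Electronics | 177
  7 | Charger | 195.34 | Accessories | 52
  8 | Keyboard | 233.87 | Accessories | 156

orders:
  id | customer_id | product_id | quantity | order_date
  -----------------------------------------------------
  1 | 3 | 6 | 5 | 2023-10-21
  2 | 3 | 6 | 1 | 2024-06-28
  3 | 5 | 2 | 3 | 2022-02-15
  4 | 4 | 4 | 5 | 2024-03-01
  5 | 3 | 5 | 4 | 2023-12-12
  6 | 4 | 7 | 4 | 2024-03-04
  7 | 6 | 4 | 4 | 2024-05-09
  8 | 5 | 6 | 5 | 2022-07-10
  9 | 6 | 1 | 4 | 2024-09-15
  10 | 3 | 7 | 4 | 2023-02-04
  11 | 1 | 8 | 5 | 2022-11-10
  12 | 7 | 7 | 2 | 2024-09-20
SELECT p.name FROM products p LEFT JOIN orders c ON c.product_id = p.id WHERE c.id IS NULL

Execution result:
Camera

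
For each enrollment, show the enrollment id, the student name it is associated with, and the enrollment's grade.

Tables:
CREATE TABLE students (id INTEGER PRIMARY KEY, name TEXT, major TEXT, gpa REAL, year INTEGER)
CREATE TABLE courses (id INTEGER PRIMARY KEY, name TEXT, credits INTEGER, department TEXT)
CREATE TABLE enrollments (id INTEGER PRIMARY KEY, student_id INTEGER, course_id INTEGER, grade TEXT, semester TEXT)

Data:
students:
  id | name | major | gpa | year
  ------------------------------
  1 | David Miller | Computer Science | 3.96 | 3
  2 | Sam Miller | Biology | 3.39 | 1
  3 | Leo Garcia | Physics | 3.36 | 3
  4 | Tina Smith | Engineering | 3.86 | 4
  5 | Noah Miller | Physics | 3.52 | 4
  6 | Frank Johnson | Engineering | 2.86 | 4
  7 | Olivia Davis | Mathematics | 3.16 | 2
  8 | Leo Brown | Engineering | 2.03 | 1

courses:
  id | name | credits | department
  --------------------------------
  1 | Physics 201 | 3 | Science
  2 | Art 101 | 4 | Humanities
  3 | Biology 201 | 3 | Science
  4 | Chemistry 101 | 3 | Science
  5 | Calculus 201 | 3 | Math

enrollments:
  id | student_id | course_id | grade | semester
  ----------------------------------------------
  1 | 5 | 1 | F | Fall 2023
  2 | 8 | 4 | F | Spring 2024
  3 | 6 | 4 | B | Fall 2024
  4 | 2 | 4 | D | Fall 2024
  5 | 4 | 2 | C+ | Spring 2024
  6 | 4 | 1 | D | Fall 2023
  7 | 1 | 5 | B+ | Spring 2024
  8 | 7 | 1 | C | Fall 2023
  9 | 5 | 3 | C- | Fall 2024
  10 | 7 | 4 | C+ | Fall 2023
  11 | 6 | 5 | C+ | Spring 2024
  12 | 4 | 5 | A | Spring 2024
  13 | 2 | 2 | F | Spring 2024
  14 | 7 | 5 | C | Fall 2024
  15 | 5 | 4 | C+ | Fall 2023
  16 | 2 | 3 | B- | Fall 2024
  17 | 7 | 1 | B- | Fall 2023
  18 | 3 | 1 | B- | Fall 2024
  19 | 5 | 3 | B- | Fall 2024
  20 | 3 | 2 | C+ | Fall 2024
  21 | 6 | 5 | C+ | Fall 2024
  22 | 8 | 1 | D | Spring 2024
SELECT c.id, p.name AS student, c.grade FROM enrollments c JOIN students p ON c.student_id = p.id

Execution result:
id | student | grade
1 | Noah Miller | F
2 | Leo Brown | F
3 | Frank Johnson | B
4 | Sam Miller | D
5 | Tina Smith | C+
6 | Tina Smith | D
7 | David Miller | B+
8 | Olivia Davis | C
9 | Noah Miller | C-
10 | Olivia Davis | C+
11 | Frank Johnson | C+
12 | Tina Smith | A
13 | Sam Miller | F
14 | Olivia Davis | C
15 | Noah Miller | C+
16 | Sam Miller | B-
17 | Olivia Davis | B-
18 | Leo Garcia | B-
19 | Noah Miller | B-
20 | Leo Garcia | C+
21 | Frank Johnson | C+
22 | Leo Brown | D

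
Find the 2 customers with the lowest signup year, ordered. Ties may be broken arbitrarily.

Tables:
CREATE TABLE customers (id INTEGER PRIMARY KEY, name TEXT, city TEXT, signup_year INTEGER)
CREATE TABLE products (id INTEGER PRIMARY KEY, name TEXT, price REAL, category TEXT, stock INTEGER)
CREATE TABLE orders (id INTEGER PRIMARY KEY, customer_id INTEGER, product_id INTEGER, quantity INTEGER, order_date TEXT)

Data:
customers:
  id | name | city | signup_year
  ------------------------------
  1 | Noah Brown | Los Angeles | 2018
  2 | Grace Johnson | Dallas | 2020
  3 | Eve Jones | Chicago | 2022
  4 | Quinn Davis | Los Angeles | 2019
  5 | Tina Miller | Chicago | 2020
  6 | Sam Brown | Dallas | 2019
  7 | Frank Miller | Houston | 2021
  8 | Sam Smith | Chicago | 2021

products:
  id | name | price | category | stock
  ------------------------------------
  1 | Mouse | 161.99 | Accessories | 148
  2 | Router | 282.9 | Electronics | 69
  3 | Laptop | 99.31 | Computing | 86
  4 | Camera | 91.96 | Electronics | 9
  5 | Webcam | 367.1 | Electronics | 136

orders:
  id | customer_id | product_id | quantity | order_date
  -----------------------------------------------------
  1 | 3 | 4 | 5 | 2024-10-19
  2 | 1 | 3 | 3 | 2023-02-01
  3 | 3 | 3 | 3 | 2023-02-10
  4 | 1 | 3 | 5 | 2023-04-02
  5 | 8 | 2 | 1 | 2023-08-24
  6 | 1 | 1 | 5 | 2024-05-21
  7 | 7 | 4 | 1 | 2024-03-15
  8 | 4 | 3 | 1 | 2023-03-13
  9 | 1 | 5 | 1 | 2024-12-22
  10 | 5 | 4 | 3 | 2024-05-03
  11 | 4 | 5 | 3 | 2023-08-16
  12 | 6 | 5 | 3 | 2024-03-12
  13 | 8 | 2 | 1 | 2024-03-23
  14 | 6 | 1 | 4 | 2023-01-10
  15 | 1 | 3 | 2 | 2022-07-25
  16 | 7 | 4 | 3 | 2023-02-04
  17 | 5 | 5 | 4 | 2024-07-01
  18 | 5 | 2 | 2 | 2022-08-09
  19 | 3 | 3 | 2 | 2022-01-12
SELECT name, signup_year FROM customers ORDER BY signup_year ASC LIMIT 2

Execution result:
name | signup_year
Noah Brown | 2018
Quinn Davis | 2019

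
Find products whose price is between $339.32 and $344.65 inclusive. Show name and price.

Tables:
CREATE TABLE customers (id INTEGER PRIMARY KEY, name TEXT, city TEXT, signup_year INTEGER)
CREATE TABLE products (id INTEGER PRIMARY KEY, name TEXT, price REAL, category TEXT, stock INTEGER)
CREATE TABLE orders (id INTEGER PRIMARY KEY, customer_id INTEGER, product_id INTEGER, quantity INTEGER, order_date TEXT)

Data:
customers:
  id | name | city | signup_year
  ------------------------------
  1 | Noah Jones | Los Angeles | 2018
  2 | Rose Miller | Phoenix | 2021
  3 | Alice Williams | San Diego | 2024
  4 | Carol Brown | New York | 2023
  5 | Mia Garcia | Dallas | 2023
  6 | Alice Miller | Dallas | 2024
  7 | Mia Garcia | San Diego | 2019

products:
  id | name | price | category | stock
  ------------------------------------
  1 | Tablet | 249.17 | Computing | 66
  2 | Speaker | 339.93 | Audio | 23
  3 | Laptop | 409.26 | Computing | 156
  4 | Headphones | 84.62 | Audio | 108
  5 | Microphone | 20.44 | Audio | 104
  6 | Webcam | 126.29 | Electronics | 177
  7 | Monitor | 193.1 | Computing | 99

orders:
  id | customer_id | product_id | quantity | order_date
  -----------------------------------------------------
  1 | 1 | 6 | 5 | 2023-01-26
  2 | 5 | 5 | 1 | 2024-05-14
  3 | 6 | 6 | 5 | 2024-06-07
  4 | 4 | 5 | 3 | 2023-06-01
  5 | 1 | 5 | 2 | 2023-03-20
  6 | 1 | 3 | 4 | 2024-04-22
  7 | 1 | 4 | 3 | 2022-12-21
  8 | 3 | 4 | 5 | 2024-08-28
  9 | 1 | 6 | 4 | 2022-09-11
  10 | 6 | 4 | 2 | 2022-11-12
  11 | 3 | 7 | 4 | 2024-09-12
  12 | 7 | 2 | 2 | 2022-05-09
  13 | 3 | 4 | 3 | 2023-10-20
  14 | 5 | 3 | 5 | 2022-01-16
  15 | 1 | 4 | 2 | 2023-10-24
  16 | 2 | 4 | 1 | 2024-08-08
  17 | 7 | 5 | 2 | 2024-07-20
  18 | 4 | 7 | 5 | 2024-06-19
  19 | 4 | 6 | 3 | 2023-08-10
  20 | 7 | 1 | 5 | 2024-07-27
SELECT name, price FROM products WHERE price BETWEEN 339.32 AND 344.65

Execution result:
name | price
Speaker | 339.93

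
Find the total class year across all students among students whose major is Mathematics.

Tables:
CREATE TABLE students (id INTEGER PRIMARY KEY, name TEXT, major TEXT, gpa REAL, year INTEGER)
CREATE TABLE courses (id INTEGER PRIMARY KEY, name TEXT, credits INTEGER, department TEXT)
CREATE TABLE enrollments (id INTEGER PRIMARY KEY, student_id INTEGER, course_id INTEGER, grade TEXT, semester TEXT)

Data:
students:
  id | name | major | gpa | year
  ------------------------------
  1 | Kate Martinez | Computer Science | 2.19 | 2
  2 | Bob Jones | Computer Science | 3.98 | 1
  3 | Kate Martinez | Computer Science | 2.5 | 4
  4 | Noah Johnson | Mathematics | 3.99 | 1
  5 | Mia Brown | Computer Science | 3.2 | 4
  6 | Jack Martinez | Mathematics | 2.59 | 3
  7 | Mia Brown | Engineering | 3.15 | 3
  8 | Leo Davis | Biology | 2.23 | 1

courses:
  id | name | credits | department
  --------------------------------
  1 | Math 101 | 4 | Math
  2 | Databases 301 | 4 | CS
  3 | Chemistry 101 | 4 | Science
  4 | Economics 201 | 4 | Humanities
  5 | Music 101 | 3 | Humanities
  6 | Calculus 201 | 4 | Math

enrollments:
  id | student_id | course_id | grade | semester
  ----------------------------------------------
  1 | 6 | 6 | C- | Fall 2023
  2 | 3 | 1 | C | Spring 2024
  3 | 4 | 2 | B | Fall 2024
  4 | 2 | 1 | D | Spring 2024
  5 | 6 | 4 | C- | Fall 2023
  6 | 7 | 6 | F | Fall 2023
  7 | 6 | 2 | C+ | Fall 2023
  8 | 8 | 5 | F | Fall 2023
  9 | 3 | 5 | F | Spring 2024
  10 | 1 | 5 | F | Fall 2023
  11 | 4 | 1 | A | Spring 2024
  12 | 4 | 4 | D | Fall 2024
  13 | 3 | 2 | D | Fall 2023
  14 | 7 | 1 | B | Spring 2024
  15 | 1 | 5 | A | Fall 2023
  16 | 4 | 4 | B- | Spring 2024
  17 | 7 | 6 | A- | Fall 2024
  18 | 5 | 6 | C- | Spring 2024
SELECT SUM(year) FROM students WHERE major = 'Mathematics'

Execution result:
4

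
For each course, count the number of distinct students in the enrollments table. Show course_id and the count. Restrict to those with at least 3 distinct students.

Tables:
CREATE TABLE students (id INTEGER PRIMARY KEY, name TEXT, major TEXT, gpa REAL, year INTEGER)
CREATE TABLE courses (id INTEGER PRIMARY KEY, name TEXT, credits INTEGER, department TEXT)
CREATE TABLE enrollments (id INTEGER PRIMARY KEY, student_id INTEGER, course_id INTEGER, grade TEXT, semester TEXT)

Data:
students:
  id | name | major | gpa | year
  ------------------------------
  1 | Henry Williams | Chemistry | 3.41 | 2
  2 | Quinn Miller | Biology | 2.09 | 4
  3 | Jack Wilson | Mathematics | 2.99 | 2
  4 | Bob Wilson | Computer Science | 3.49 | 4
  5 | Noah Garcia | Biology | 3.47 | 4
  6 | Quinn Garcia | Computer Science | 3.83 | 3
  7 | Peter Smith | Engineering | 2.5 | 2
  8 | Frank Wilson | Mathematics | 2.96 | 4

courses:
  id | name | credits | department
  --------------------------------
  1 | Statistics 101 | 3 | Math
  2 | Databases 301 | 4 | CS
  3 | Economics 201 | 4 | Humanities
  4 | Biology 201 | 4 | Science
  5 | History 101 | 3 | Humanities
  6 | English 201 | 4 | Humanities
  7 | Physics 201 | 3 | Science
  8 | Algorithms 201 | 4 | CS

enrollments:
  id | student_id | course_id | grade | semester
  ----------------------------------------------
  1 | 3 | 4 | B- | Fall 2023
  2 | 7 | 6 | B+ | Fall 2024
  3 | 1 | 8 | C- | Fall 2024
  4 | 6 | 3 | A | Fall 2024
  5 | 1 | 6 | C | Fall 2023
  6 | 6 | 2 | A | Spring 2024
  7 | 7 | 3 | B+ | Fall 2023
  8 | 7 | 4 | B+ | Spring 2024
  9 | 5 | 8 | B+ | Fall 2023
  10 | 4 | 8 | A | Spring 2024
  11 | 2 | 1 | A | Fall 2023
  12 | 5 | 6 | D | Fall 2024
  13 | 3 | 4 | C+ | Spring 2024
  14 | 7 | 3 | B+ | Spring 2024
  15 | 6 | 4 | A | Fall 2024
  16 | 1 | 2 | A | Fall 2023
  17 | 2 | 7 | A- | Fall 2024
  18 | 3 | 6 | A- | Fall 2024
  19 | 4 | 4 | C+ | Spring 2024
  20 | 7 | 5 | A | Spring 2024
SELECT course_id, COUNT(DISTINCT student_id) AS distinct_student_count FROM enrollments GROUP BY course_id HAVING COUNT(DISTINCT student_id) >= 3

Execution result:
course_id | distinct_student_count
4 | 4
6 | 4
8 | 3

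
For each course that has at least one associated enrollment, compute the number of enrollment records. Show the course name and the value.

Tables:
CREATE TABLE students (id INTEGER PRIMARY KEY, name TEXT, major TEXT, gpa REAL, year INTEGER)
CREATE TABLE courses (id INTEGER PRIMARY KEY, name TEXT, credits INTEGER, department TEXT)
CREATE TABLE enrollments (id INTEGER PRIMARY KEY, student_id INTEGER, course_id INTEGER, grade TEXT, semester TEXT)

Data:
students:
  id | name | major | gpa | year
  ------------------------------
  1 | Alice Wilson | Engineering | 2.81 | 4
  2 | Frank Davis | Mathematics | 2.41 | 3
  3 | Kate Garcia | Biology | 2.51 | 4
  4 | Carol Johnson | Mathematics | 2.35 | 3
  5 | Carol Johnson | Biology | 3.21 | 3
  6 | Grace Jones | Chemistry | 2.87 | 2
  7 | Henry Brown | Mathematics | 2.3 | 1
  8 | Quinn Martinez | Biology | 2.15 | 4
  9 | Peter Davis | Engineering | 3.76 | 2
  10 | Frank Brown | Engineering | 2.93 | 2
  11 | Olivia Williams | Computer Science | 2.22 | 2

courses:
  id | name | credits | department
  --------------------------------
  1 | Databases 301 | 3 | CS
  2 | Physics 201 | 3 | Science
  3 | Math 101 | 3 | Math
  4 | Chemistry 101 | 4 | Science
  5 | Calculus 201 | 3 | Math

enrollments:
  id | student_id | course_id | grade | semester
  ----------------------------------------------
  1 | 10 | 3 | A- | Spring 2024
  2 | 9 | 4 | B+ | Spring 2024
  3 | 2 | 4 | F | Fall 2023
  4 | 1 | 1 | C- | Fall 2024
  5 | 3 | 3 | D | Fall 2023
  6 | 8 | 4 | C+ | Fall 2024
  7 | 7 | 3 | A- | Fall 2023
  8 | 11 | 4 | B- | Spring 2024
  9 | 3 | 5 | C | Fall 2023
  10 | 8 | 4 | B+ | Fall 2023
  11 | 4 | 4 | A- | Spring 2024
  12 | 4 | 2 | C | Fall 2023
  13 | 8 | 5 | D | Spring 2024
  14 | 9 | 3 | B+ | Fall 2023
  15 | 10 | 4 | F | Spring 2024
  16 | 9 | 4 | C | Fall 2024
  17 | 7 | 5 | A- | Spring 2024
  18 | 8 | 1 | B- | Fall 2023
SELECT p.name, COUNT(*) AS n FROM enrollments c JOIN courses p ON c.course_id = p.id GROUP BY p.id, p.name

Execution result:
name | n
Databases 301 | 2
Physics 201 | 1
Math 101 | 4
Chemistry 101 | 8
Calculus 201 | 3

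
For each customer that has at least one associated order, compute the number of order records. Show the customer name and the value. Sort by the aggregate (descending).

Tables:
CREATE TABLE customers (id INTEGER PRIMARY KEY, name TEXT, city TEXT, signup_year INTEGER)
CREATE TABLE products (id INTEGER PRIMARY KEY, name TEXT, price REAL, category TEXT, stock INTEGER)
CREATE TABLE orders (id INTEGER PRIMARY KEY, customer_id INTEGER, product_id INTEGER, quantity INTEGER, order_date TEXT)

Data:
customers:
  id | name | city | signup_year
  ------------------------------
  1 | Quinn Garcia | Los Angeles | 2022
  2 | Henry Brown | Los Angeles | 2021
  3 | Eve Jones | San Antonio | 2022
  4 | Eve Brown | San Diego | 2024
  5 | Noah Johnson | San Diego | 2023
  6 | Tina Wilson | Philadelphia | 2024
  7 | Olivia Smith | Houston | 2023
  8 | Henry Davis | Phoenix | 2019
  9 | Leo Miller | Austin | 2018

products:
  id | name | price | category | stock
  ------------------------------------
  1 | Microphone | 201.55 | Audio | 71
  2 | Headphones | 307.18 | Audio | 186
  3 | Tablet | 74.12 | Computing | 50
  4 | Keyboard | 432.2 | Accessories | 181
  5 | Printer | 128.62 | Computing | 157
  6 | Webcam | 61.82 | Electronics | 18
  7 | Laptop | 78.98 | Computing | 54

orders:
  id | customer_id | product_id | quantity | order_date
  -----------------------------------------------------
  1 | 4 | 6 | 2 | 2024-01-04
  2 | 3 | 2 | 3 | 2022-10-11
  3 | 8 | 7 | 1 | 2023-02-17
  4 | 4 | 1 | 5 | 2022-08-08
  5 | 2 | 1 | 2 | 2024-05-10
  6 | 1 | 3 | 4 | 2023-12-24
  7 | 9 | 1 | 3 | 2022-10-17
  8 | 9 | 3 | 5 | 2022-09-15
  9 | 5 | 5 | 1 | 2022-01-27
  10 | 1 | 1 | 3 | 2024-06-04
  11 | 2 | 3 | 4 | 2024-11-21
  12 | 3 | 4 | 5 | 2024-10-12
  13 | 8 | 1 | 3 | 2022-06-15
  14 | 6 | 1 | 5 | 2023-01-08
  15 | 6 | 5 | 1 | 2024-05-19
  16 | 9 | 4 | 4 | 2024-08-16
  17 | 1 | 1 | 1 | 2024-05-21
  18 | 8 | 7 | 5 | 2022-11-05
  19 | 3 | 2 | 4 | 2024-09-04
SELECT p.name, COUNT(*) AS n FROM orders c JOIN customers p ON c.customer_id = p.id GROUP BY p.id, p.name ORDER BY n DESC

Execution result:
name | n
Quinn Garcia | 3
Eve Jones | 3
Henry Davis | 3
Leo Miller | 3
Henry Brown | 2
Eve Brown | 2
Tina Wilson | 2
Noah Johnson | 1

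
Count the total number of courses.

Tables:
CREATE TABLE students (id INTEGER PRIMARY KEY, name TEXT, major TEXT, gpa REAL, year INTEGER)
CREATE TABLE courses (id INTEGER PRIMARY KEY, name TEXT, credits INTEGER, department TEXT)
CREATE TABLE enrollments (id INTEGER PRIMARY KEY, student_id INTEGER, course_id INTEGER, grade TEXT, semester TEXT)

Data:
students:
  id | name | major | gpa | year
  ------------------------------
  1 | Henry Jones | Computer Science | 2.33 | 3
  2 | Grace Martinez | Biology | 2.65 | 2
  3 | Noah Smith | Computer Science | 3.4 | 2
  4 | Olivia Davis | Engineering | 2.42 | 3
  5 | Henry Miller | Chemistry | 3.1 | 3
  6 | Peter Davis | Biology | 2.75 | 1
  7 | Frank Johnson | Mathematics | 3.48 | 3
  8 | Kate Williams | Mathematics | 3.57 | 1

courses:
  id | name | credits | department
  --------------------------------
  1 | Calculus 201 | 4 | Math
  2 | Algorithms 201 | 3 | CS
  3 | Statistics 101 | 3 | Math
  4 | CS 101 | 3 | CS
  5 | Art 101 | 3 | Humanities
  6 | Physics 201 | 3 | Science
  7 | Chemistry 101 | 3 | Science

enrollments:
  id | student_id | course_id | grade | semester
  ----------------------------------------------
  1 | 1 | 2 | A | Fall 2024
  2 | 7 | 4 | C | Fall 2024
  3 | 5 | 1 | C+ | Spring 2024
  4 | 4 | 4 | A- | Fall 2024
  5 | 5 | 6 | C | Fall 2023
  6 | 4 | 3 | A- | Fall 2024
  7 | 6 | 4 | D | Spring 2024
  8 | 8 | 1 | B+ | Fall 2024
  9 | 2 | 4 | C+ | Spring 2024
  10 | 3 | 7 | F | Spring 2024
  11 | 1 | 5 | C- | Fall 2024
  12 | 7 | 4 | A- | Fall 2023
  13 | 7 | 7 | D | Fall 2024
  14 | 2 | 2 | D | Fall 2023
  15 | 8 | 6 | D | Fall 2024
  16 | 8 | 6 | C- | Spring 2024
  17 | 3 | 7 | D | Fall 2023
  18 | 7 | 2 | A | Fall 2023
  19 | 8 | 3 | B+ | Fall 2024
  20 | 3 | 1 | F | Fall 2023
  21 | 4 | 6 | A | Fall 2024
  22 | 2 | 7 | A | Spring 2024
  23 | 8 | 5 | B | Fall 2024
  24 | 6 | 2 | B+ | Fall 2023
SELECT COUNT(*) FROM courses

Execution result:
7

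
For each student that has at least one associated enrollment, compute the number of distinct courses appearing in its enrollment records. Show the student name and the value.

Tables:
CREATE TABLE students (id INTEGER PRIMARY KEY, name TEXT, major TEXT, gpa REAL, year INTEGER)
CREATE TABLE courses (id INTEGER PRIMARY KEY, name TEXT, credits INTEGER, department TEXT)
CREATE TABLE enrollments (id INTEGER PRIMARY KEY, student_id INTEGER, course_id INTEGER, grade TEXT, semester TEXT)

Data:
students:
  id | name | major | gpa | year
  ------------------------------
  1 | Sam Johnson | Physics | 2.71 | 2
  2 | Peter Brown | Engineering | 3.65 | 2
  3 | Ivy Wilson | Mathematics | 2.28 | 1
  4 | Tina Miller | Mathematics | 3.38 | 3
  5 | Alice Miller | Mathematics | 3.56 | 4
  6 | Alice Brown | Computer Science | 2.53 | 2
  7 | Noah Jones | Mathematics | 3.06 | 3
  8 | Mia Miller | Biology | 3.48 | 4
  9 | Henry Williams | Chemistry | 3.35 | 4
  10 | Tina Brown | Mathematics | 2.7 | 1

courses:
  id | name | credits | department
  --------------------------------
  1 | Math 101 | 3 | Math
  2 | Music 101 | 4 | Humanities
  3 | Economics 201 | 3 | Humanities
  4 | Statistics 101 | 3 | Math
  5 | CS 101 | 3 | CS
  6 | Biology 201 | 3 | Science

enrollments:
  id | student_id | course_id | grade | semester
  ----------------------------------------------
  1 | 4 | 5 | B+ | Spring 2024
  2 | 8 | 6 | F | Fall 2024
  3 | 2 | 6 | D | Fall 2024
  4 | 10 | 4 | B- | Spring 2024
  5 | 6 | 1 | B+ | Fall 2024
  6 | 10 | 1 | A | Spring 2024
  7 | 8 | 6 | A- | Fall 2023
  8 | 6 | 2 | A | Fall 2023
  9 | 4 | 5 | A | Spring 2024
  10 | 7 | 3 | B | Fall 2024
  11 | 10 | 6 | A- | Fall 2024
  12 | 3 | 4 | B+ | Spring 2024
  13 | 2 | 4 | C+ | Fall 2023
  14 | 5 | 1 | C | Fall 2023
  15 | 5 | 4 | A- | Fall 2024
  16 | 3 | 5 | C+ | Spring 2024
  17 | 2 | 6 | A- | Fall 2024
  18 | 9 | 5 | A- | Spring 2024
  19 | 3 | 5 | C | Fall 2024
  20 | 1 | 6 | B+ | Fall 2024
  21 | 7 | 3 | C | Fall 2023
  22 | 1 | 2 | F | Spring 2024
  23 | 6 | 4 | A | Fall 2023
SELECT p.name, COUNT(DISTINCT c.course_id) AS distinct_course_count FROM enrollments c JOIN students p ON c.student_id = p.id GROUP BY p.id, p.name

Execution result:
name | distinct_course_count
Sam Johnson | 2
Peter Brown | 2
Ivy Wilson | 2
Tina Miller | 1
Alice Miller | 2
Alice Brown | 3
Noah Jones | 1
Mia Miller | 1
Henry Williams | 1
Tina Brown | 3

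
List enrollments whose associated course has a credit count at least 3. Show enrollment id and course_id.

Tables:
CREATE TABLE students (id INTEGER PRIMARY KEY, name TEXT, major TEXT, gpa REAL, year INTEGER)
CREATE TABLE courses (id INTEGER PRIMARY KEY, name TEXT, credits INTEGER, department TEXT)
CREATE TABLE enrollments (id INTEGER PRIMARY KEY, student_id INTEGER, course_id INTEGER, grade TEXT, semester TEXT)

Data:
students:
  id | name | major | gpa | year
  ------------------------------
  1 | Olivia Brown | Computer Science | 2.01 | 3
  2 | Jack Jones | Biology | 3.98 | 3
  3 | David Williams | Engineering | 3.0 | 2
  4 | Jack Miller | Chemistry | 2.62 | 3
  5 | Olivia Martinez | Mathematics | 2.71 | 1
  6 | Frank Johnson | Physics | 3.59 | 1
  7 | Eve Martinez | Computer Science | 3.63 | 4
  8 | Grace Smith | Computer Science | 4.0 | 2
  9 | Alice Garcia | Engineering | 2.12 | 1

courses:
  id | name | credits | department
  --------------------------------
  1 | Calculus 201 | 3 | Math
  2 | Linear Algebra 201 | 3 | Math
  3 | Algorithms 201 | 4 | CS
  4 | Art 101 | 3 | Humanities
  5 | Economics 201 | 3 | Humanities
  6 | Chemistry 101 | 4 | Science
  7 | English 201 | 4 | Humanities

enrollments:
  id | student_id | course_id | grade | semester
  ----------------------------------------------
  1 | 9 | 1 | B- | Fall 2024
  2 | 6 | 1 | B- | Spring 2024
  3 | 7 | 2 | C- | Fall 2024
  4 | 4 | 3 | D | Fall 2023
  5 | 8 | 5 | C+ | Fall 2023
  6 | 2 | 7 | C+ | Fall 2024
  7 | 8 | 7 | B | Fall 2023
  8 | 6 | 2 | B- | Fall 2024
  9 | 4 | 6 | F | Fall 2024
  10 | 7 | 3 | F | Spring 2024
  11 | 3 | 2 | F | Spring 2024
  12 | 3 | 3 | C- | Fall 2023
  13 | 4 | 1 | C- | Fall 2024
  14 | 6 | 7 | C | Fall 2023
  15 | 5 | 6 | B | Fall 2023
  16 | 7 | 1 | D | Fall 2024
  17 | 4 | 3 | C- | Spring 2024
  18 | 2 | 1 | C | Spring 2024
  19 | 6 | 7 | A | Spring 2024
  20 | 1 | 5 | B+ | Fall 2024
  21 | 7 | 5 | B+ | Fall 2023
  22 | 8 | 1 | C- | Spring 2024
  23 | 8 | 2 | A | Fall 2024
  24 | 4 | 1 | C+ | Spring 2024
SELECT id, course_id FROM enrollments WHERE course_id IN (SELECT id FROM courses WHERE credits >= 3)

Execution result:
id | course_id
1 | 1
2 | 1
3 | 2
4 | 3
5 | 5
6 | 7
7 | 7
8 | 2
9 | 6
10 | 3
11 | 2
12 | 3
13 | 1
14 | 7
15 | 6
16 | 1
17 | 3
18 | 1
19 | 7
20 | 5
21 | 5
22 | 1
23 | 2
24 | 1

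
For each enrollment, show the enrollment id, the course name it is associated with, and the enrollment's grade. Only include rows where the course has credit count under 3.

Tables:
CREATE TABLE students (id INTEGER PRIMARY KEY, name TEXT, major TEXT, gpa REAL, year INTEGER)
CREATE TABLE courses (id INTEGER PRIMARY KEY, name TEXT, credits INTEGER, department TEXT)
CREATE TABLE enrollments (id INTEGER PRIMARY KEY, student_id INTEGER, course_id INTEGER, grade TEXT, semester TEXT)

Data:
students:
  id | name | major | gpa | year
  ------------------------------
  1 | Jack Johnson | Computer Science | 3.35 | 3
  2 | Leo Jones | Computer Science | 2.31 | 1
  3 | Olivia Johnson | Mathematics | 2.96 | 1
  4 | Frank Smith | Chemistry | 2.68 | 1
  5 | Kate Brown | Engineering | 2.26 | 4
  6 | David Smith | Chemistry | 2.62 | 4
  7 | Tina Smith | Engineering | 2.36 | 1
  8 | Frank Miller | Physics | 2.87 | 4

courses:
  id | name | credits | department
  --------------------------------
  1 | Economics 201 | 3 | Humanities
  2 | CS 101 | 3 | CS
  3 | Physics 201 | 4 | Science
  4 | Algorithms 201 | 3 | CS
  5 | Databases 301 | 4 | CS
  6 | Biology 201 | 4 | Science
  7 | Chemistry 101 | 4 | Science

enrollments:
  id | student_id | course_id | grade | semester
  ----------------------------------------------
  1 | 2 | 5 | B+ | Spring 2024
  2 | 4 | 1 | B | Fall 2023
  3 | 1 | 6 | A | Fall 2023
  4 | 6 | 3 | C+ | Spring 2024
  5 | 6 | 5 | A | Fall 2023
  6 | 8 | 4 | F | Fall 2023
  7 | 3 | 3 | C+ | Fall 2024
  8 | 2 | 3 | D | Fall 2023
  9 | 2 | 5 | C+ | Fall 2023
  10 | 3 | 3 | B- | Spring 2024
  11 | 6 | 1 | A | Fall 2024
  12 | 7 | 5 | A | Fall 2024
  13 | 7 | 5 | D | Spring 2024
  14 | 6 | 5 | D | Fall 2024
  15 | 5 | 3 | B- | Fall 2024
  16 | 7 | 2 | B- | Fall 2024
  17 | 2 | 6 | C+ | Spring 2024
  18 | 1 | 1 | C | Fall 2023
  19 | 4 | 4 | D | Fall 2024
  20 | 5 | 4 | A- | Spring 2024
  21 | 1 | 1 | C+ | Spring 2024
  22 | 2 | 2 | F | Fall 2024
SELECT c.id, p.name AS course, c.grade FROM enrollments c JOIN courses p ON c.course_id = p.id WHERE p.credits < 3

Execution result:
(no rows)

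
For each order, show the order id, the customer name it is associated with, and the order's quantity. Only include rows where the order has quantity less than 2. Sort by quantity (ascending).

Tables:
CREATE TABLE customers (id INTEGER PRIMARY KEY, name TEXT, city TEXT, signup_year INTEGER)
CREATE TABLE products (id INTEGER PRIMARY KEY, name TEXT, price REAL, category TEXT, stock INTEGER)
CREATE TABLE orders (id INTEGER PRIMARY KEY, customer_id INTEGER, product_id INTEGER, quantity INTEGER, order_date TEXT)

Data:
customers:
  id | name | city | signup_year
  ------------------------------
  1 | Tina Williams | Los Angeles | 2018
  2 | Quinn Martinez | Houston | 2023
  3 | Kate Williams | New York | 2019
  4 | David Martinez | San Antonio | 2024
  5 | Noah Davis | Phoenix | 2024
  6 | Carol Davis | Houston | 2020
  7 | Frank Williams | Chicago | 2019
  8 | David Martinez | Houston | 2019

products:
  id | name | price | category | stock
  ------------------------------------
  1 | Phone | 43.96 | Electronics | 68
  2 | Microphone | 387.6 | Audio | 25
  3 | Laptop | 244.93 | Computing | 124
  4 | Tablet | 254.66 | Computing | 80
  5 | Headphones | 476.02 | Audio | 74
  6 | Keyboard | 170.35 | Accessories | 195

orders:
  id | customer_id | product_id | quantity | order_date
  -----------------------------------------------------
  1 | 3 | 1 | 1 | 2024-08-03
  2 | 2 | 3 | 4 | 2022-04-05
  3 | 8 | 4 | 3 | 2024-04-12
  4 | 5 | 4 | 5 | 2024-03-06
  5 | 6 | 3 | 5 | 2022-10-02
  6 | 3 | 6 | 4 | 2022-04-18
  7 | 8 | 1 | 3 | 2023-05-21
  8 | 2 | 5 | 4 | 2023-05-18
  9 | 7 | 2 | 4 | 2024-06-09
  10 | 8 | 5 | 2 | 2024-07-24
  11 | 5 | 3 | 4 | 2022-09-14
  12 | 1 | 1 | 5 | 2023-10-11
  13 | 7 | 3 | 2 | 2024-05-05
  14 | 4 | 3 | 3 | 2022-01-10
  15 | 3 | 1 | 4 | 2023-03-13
SELECT c.id, p.name AS customer, c.quantity FROM orders c JOIN customers p ON c.customer_id = p.id WHERE c.quantity < 2 ORDER BY c.quantity ASC

Execution result:
id | customer | quantity
1 | Kate Williams | 1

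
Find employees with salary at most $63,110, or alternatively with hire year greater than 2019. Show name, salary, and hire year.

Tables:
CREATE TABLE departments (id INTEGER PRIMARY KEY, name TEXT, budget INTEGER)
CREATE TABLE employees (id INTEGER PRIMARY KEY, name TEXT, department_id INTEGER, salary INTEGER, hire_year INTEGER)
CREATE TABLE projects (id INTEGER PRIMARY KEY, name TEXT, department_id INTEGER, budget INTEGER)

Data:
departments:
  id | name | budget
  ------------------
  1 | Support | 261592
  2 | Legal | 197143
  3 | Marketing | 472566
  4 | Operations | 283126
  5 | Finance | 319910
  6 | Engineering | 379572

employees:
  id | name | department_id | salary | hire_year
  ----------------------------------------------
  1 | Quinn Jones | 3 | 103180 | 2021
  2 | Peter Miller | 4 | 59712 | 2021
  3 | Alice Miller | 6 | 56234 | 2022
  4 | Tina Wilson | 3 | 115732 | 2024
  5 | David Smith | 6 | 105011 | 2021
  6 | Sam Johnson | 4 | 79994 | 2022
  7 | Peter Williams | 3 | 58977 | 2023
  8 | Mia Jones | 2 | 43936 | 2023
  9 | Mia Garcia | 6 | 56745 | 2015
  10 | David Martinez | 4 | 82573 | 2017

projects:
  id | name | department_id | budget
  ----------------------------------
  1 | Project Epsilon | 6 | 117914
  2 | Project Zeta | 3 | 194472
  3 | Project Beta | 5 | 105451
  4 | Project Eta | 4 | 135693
SELECT name, salary, hire_year FROM employees WHERE salary <= 63110 OR hire_year > 2019

Execution result:
name | salary | hire_year
Quinn Jones | 103180 | 2021
Peter Miller | 59712 | 2021
Alice Miller | 56234 | 2022
Tina Wilson | 115732 | 2024
David Smith | 105011 | 2021
Sam Johnson | 79994 | 2022
Peter Williams | 58977 | 2023
Mia Jones | 43936 | 2023
Mia Garcia | 56745 | 2015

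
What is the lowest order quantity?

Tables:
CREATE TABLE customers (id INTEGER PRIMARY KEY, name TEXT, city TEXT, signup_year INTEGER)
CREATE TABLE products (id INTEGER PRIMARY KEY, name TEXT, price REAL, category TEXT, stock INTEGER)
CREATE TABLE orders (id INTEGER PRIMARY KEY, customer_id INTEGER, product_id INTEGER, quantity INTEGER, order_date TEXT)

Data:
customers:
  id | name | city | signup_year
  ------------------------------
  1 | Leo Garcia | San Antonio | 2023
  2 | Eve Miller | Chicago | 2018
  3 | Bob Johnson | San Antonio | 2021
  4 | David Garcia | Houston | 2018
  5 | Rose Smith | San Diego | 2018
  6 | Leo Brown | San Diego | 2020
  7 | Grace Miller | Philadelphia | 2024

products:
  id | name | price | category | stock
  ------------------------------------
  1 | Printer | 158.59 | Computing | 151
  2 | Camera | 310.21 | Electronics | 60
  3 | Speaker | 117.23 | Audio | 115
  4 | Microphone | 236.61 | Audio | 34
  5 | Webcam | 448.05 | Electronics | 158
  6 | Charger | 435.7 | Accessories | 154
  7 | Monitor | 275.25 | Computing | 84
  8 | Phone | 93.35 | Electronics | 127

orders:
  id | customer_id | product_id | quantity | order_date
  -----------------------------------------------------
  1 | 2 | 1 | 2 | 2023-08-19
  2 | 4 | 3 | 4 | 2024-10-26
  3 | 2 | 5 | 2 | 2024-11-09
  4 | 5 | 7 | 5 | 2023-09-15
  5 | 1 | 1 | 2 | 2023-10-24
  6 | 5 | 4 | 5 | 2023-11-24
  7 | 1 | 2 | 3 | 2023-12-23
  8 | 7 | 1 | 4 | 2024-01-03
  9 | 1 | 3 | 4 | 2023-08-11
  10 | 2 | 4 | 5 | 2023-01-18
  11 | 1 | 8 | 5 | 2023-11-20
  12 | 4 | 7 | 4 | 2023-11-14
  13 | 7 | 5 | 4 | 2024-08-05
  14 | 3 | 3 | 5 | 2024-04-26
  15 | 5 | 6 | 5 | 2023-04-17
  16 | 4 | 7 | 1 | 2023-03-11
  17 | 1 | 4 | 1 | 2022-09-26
SELECT MIN(quantity) FROM orders

Execution result:
1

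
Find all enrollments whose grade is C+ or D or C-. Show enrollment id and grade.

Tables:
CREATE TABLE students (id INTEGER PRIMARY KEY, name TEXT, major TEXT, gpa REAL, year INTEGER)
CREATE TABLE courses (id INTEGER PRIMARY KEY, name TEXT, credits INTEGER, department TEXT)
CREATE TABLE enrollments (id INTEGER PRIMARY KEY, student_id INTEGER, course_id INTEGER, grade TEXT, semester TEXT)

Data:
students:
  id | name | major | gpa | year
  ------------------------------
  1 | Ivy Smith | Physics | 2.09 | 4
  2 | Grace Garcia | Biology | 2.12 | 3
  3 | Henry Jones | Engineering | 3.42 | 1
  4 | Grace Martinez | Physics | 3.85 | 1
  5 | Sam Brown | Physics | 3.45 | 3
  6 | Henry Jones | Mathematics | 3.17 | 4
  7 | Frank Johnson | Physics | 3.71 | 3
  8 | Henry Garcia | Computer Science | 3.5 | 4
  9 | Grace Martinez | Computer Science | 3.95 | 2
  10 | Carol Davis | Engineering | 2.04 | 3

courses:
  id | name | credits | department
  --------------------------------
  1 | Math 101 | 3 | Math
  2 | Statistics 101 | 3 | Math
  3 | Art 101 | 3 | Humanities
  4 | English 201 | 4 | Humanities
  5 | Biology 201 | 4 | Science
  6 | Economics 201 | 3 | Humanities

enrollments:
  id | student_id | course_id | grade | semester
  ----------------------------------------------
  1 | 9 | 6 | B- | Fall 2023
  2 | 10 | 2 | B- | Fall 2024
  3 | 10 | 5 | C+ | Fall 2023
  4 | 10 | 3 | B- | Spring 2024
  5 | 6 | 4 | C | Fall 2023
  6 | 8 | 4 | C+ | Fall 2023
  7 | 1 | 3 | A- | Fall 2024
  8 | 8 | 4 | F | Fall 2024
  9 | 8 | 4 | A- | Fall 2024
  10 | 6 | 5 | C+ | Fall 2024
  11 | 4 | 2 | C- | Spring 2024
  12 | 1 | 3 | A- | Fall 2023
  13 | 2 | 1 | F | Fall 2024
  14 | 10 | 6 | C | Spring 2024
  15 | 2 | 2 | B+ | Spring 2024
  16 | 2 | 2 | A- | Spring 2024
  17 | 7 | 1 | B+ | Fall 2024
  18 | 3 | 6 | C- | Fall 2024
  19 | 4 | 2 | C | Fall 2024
SELECT id, grade FROM enrollments WHERE grade IN ('C+', 'D', 'C-')

Execution result:
id | grade
3 | C+
6 | C+
10 | C+
11 | C-
18 | C-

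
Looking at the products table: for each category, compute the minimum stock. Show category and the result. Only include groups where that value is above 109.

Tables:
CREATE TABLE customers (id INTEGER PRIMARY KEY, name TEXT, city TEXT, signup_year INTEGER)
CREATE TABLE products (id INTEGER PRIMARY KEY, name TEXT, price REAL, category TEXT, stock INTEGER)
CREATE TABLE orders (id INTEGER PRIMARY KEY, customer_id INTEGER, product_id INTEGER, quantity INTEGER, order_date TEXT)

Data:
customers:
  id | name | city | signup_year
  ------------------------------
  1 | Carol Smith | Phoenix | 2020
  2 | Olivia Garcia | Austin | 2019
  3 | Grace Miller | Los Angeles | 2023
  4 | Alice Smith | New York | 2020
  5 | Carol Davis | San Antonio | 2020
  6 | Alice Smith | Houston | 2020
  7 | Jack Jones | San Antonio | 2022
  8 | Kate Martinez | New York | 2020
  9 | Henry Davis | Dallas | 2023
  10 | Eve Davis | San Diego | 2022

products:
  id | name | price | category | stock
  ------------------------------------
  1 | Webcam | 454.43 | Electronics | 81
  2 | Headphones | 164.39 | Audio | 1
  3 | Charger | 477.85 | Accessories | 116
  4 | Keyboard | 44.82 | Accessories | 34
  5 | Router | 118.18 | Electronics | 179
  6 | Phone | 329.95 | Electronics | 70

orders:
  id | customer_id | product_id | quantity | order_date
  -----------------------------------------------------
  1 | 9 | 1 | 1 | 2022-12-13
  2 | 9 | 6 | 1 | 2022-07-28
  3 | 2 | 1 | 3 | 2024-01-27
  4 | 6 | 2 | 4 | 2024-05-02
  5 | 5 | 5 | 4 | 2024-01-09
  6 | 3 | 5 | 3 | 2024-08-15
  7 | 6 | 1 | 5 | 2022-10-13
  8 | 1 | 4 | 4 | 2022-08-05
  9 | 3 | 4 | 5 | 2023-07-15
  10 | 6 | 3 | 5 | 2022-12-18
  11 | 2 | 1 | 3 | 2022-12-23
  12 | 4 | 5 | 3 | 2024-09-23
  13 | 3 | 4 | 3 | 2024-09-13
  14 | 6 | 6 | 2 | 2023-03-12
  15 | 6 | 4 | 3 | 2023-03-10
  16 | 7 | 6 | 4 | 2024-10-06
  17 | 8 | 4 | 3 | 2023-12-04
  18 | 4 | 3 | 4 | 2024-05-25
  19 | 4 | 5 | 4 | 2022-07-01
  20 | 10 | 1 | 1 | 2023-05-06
SELECT category, MIN(stock) AS min_stock FROM products GROUP BY category HAVING MIN(stock) > 109

Execution result:
(no rows)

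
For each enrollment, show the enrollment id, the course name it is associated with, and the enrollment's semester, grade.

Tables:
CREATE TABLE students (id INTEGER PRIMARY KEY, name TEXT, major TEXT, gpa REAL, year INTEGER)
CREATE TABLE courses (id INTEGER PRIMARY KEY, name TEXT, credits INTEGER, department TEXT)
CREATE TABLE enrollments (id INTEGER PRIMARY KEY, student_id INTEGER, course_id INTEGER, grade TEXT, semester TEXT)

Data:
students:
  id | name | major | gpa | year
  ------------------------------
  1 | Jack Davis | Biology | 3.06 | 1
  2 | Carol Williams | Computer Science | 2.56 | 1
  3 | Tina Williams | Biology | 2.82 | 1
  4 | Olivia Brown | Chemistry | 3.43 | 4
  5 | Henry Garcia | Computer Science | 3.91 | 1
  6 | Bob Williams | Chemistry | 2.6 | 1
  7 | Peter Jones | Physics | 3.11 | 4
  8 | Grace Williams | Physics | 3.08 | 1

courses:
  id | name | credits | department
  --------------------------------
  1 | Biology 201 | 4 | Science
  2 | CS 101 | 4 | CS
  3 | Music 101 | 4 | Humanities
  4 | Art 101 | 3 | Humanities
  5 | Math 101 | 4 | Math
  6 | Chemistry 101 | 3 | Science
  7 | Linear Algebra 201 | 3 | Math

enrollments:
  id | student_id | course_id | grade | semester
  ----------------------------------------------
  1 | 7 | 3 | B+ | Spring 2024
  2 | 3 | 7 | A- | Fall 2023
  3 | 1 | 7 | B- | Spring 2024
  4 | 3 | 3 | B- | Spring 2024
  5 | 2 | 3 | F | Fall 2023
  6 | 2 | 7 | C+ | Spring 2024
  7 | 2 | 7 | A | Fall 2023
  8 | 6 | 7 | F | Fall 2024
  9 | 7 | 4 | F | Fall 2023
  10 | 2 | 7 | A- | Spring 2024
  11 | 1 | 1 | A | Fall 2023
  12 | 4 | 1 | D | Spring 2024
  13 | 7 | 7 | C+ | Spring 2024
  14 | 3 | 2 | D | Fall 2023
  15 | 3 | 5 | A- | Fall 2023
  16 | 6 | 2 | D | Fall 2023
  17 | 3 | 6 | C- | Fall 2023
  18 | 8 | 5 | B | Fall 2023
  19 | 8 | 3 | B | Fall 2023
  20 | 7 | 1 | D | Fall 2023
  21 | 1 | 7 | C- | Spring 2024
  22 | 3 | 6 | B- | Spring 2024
SELECT c.id, p.name AS course, c.semester, c.grade FROM enrollments c JOIN courses p ON c.course_id = p.id

Execution result:
id | course | semester | grade
1 | Music 101 | Spring 2024 | B+
2 | Linear Algebra 201 | Fall 2023 | A-
3 | Linear Algebra 201 | Spring 2024 | B-
4 | Music 101 | Spring 2024 | B-
5 | Music 101 | Fall 2023 | F
6 | Linear Algebra 201 | Spring 2024 | C+
7 | Linear Algebra 201 | Fall 2023 | A
8 | Linear Algebra 201 | Fall 2024 | F
9 | Art 101 | Fall 2023 | F
10 | Linear Algebra 201 | Spring 2024 | A-
11 | Biology 201 | Fall 2023 | A
12 | Biology 201 | Spring 2024 | D
13 | Linear Algebra 201 | Spring 2024 | C+
14 | CS 101 | Fall 2023 | D
15 | Math 101 | Fall 2023 | A-
16 | CS 101 | Fall 2023 | D
17 | Chemistry 101 | Fall 2023 | C-
18 | Math 101 | Fall 2023 | B
19 | Music 101 | Fall 2023 | B
20 | Biology 201 | Fall 2023 | D
21 | Linear Algebra 201 | Spring 2024 | C-
22 | Chemistry 101 | Spring 2024 | B-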